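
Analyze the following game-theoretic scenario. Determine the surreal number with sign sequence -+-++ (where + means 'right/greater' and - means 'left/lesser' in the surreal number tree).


Sign expansion: -+-++
Rule: track bounds (lo, hi), initially (-inf, +inf). On '+', the current value becomes lo and we move to the simplest number in (value, hi): value + 1 if hi = +inf, otherwise the midpoint (value + hi)/2. On '-', the current value becomes hi and we move to value - 1 if lo = -inf, otherwise the midpoint (lo + value)/2.
Start at 0.
Step 1: sign = -, move left. Bounds: (-inf, 0). Value = -1
Step 2: sign = +, move right. Bounds: (-1, 0). Value = -1/2
Step 3: sign = -, move left. Bounds: (-1, -1/2). Value = -3/4
Step 4: sign = +, move right. Bounds: (-3/4, -1/2). Value = -5/8
Step 5: sign = +, move right. Bounds: (-5/8, -1/2). Value = -9/16
The surreal number with sign expansion -+-++ is -9/16.

-9/16


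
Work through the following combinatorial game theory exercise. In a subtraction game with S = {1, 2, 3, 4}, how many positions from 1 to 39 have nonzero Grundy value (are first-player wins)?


Subtraction set S = {1, 2, 3, 4}, so G(n) = n mod 5.
G(n) = 0 when n is a multiple of 5.
Multiples of 5 in [1, 39]: 7
N-positions (nonzero Grundy) = 39 - 7 = 32

32


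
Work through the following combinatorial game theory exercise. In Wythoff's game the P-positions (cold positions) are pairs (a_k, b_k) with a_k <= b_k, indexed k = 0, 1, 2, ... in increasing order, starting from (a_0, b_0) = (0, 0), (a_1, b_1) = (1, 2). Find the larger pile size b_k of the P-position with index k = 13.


By Wythoff's theorem, a_k = floor(k * phi) and b_k = floor(k * phi^2) = a_k + k, where phi = (1 + sqrt(5))/2 is the golden ratio.
phi = (1 + sqrt(5))/2 = 1.618034
phi^2 = phi + 1 = 2.618034
k = 13
k * phi^2 = 13 * 2.618034 = 34.034442
b_13 = floor(k * phi^2) = 34 (check: a_13 + k = 21 + 13 = 34)

34


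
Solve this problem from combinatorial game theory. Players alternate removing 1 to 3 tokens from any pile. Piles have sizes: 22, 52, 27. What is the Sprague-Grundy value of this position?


Subtraction set: {1, 2, 3}
For this subtraction set, G(n) = n mod 4 (period = max + 1 = 4).
Pile 1 (size 22): G(22) = 22 mod 4 = 2
Pile 2 (size 52): G(52) = 52 mod 4 = 0
Pile 3 (size 27): G(27) = 27 mod 4 = 3
Total Grundy value = XOR of all: 2 XOR 0 XOR 3 = 1

1


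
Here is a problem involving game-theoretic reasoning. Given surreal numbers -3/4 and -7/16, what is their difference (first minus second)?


x = -3/4, y = -7/16
Converting to common denominator: 16
x = -12/16, y = -7/16
x - y = -3/4 - -7/16 = -5/16

-5/16


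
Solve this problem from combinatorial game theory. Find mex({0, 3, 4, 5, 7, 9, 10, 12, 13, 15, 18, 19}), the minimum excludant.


Set = {0, 3, 4, 5, 7, 9, 10, 12, 13, 15, 18, 19}
0 is in the set.
1 is NOT in the set. This is the mex.
mex = 1

1


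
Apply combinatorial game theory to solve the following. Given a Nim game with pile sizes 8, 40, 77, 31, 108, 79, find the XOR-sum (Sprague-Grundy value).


We need the XOR (exclusive or) of all pile sizes.
After XOR-ing pile 1 (size 8): 0 XOR 8 = 8
After XOR-ing pile 2 (size 40): 8 XOR 40 = 32
After XOR-ing pile 3 (size 77): 32 XOR 77 = 109
After XOR-ing pile 4 (size 31): 109 XOR 31 = 114
After XOR-ing pile 5 (size 108): 114 XOR 108 = 30
After XOR-ing pile 6 (size 79): 30 XOR 79 = 81
The Nim-value of this position is 81.

81


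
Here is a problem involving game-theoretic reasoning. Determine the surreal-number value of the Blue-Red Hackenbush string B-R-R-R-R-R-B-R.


Edges (from ground): B-R-R-R-R-R-B-R
By Berlekamp's sign-expansion rule, a Blue-Red Hackenbush stalk has the value of the surreal number whose sign sequence is the edge sequence with B -> + and R -> -.
Sign sequence: +-----+-
Trace the sign expansion in the surreal number tree, starting from 0:
Edge 1: B (sign +) -> bounds (0, +inf), value = 1
Edge 2: R (sign -) -> bounds (0, 1), value = 1/2
Edge 3: R (sign -) -> bounds (0, 1/2), value = 1/4
Edge 4: R (sign -) -> bounds (0, 1/4), value = 1/8
Edge 5: R (sign -) -> bounds (0, 1/8), value = 1/16
Edge 6: R (sign -) -> bounds (0, 1/16), value = 1/32
Edge 7: B (sign +) -> bounds (1/32, 1/16), value = 3/64
Edge 8: R (sign -) -> bounds (1/32, 3/64), value = 5/128
Game value = 5/128

5/128


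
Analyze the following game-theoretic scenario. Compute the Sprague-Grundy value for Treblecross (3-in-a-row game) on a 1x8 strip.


Treblecross: place X on empty cells; 3-in-a-row wins.
Playing within two cells of an existing X lets the opponent win at once, so sensible play treats the cells i-2..i+2 around each X as dead. The player left with no safe cell loses, so this is a normal-play take-away game on strips of safe cells.
Placing X at cell i (0-indexed) of a strip of k safe cells leaves independent strips of sizes max(0, i-2) and max(0, k-i-3). Hence G(k) = mex{ G(max(0,i-2)) XOR G(max(0,k-i-3)) : 0 <= i < k }, with G(0) = 0.
G(1): splits (0,0):0^0=0 -> mex({0}) = 1
G(2): splits (0,0):0^0=0 -> mex({0}) = 1
G(3): splits (0,0):0^0=0 -> mex({0}) = 1
G(4): splits (0,1):0^1=1 (0,0):0^0=0 -> mex({0, 1}) = 2
G(5): splits (0,2):0^1=1 (0,1):0^1=1 (0,0):0^0=0 -> mex({0, 1}) = 2
G(6) = mex({1}) = 0
G(7) = mex({0, 1, 2}) = 3
G(8) = mex({0, 1, 2}) = 3
Therefore G(8) = 3.

3


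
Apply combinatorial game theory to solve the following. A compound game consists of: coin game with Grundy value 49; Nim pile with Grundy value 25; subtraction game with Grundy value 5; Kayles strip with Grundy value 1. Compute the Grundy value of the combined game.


By the Sprague-Grundy theorem, the Grundy value of a sum of games is the XOR of individual Grundy values.
coin game: Grundy value = 49. Running XOR: 0 XOR 49 = 49
Nim pile: Grundy value = 25. Running XOR: 49 XOR 25 = 40
subtraction game: Grundy value = 5. Running XOR: 40 XOR 5 = 45
Kayles strip: Grundy value = 1. Running XOR: 45 XOR 1 = 44
The combined Grundy value is 44.

44


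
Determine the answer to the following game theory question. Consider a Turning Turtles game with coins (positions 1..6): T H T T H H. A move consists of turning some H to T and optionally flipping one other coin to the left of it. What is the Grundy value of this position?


Coins: T H T T H H
Key fact: a single head at position k behaves exactly like a Nim heap of size k (turning it to T and optionally flipping a coin at j < k corresponds to moving the heap from k to j, or to 0), and heads combine as a disjunctive sum (two heads at the same place would cancel, matching j XOR j = 0). So the Nim-value is the XOR of the 1-indexed positions of the heads.
Face-up positions (1-indexed): [2, 5, 6]
XOR 0 with 2: 0 XOR 2 = 2
XOR 2 with 5: 2 XOR 5 = 7
XOR 7 with 6: 7 XOR 6 = 1
Nim-value = 1

1


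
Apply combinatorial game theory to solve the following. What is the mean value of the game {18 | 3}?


Game = {18 | 3}, a switch {a | b} with numbers a > b.
Its thermograph has left wall a - t and right wall b + t, which meet at t = (a - b)/2, where both equal (a + b)/2. So the mast (mean value) is at (a + b)/2.
Mean = (18 + (3))/2 = 21/2 = 21/2

21/2


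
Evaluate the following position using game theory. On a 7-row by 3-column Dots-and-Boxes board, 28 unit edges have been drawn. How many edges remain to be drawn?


Grid: 7 x 3 boxes, i.e. 8 rows and 4 columns of dots.
Horizontal edges: (rows + 1) * cols = 8 * 3 = 24
Vertical edges: rows * (cols + 1) = 7 * 4 = 28
Total edges: 24 + 28 = 52
Edges drawn: 28
Remaining: 52 - 28 = 24

24


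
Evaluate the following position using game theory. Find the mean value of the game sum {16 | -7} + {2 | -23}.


G1 = {16 | -7}, G2 = {2 | -23}
Each is a switch {a | b} with numbers a > b; its mean value is (a + b)/2, and mean value is additive over game sums: m(G1 + G2) = m(G1) + m(G2).
Mean of G1 = (16 + (-7))/2 = 9/2 = 9/2
Mean of G2 = (2 + (-23))/2 = -21/2 = -21/2
Mean of G1 + G2 = 9/2 + -21/2 = -6

-6


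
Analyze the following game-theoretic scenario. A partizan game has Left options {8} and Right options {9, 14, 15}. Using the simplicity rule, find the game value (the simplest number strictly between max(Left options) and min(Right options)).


Left options: {8}, max = 8
Right options: {9, 14, 15}, min = 9
All options are numbers and max(Left) < min(Right), so by the simplicity theorem the value is the simplest (earliest-born) number strictly between 8 and 9.
No integer lies strictly between 8 and 9, so the value is the dyadic rational m/2^k in the interval with the smallest k (then m odd); search k = 1, 2, ...:
Denominator 2: 17/2 lies strictly between 8 and 9 -- found.
The simplest number in the interval is 17/2.
Game value = 17/2

17/2


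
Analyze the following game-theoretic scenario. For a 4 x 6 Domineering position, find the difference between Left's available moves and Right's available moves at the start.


Board is 4 x 6 (rows x cols).
Left (vertical) placements: (rows-1) * cols = 3 * 6 = 18
Right (horizontal) placements: rows * (cols-1) = 4 * 5 = 20
Advantage = Left - Right = 18 - 20 = -2

-2


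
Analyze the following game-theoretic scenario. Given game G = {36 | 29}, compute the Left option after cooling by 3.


Original game: {36 | 29} (a switch {a | b} with a > b).
Cooling by t (for t below the temperature (a - b)/2 = 7/2) taxes each move by t: {a | b} cooled by t is {a - t | b + t}.
Cooling amount: t = 3
Cooled Left option: 36 - 3 = 33
Cooled Right option: 29 + 3 = 32
Cooled game: {33 | 32}
Left option = 33

33


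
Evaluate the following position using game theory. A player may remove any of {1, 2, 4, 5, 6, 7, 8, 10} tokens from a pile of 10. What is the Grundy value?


The subtraction set is S = {1, 2, 4, 5, 6, 7, 8, 10}.
G(k) = mex{ G(k - s) : s in S, s <= k }. We compute iteratively: G(0) = 0.
G(1) = mex({0}) = 1
G(2) = mex({0, 1}) = 2
G(3) = mex({1, 2}) = 0
G(4) = mex({0, 2}) = 1
G(5) = mex({0, 1}) = 2
G(6) = mex({0, 1, 2}) = 3
G(7) = mex({0, 1, 2, 3}) = 4
G(8) = mex({0, 1, 2, 3, 4}) = 5
G(9) = mex({0, 1, 2, 4, 5}) = 3
G(10) = mex({0, 1, 2, 3, 5}) = 4
Therefore G(10) = 4.

4


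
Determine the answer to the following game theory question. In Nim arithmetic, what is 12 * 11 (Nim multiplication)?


Nim multiplication is bilinear over XOR: (u XOR v) * w = (u*w) XOR (v*w).
So we split each operand into its bit components and XOR the pairwise Nim products.
12 = 4 + 8 (as XOR of powers of 2).
11 = 1 + 2 + 8 (as XOR of powers of 2).
Using the standard Nim-product table on single bits:
  2*2 = 3,   2*4 = 8,   2*8 = 12,
  4*4 = 6,   4*8 = 11,  8*8 = 13,
and  1*x = x (identity), k*l = l*k (commutative).
Pairwise Nim products:
  4 * 1 = 4
  4 * 2 = 8
  4 * 8 = 11
  8 * 1 = 8
  8 * 2 = 12
  8 * 8 = 13
XOR them: 4 XOR 8 XOR 11 XOR 8 XOR 12 XOR 13 = 14.
Result: 12 * 11 = 14 (in Nim).

14


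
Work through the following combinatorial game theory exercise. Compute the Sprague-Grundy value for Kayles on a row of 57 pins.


Kayles: a move removes 1 or 2 adjacent pins from a contiguous row.
Removing pins from a row of k leaves two independent rows (a, b) with a + b = k - 1 (one pin) or a + b = k - 2 (two pins); an end removal gives a = 0.
By Sprague-Grundy, G(k) = mex{ G(a) XOR G(b) } over all these splits. G(0) = 0.
G(1): splits (0,0):0^0=0 -> mex({0}) = 1
G(2): splits (0,1):0^1=1 (0,0):0^0=0 -> mex({0, 1}) = 2
G(3): splits (0,2):0^2=2 (1,1):1^1=0 (0,1):0^1=1 -> mex({0, 1, 2}) = 3
G(4): splits (0,3):0^3=3 (1,2):1^2=3 (0,2):0^2=2 (1,1):1^1=0 -> mex({0, 2, 3}) = 1
G(5): splits (0,4):0^1=1 (1,3):1^3=2 (2,2):2^2=0 (0,3):0^3=3 (1,2):1^2=3 -> mex({0, 1, 2, 3}) = 4
G(6) = mex({0, 1, 2, 4}) = 3
G(7) = mex({0, 1, 3, 4, 5}) = 2
G(8) = mex({0, 2, 3, 5, 6}) = 1
G(9) = mex({0, 1, 2, 3, 6, 7}) = 4
G(10) = mex({0, 1, 3, 4, 5, 7}) = 2
G(11) = mex({0, 1, 2, 3, 4, 5}) = 6
G(12) = mex({0, 1, 2, 3, 5, 6, 7}) = 4
G(13) = mex({0, 2, 3, 4, 6, 7}) = 1
G(14) = mex({0, 1, 4, 5, 6, 7}) = 2
G(15) = mex({0, 1, 2, 3, 4, 5, 6}) = 7
G(16) = mex({0, 2, 3, 5, 6, 7}) = 1
G(17) = mex({0, 1, 2, 3, 5, 6, 7}) = 4
G(18) = mex({0, 1, 2, 4, 5, 6}) = 3
G(19) = mex({0, 1, 3, 4, 5, 7}) = 2
G(20) = mex({0, 2, 3, 4, 5, 6, 7}) = 1
G(21) = mex({0, 1, 2, 3, 5, 6, 7}) = 4
G(22) = mex({0, 1, 2, 3, 4, 5, 7}) = 6
G(23) = mex({0, 1, 2, 3, 4, 5, 6}) = 7
G(24) = mex({0, 1, 2, 3, 5, 6, 7}) = 4
G(25) = mex({0, 2, 3, 4, 6, 7}) = 1
G(26) = mex({0, 1, 3, 4, 5, 6, 7}) = 2
G(27) = mex({0, 1, 2, 3, 4, 5, 6, 7}) = 8
G(28) = mex({0, 1, 2, 3, 4, 6, 7, 8}) = 5
G(29) = mex({0, 1, 2, 3, 5, 6, 7, 8, 9}) = 4
G(30) = mex({0, 1, 2, 3, 4, 5, 6, 9, 10}) = 7
G(31) = mex({0, 1, 3, 4, 5, 7, 10, 11}) = 2
G(32) = mex({0, 2, 3, 4, 5, 6, 7, 9, 11}) = 1
G(33) = mex({0, 1, 2, 3, 4, 5, 6, 7, 9, 12}) = 8
G(34) = mex({0, 1, 2, 3, 4, 5, 7, 8, 11, 12}) = 6
G(35) = mex({0, 1, 2, 3, 4, 5, 6, 8, 9, 10, 11}) = 7
G(36) = mex({0, 1, 2, 3, 5, 6, 7, 9, 10}) = 4
G(37) = mex({0, 2, 3, 4, 6, 7, 9, 10, 11, 12}) = 1
G(38) = mex({0, 1, 3, 4, 5, 6, 7, 9, 10, 11, 12}) = 2
G(39) = mex({0, 1, 2, 4, 5, 6, 7, 9, 10, 12, 14}) = 3
G(40) = mex({0, 2, 3, 4, 6, 7, 11, 12, 14}) = 1
G(41) = mex({0, 1, 2, 3, 5, 6, 7, 9, 10, 11, 12}) = 4
G(42) = mex({0, 1, 2, 3, 4, 5, 6, 9, 10}) = 7
G(43) = mex({0, 1, 3, 4, 5, 7, 9, 10, 12, 15}) = 2
G(44) = mex({0, 2, 3, 4, 5, 6, 7, 9, 10, 12, 15}) = 1
G(45) = mex({0, 1, 2, 3, 4, 5, 6, 7, 9, 10, 12, 14}) = 8
G(46) = mex({0, 1, 3, 4, 5, 7, 8, 11, 12, 14}) = 2
G(47) = mex({0, 1, 2, 3, 4, 5, 6, 8, 9, 10, 11, 12}) = 7
G(48) = mex({0, 1, 2, 3, 5, 6, 7, 9, 10}) = 4
G(49) = mex({0, 2, 3, 4, 6, 7, 9, 10, 11, 12, 15}) = 1
G(50) = mex({0, 1, 4, 5, 6, 7, 9, 11, 12, 14, 15}) = 2
G(51) = mex({0, 1, 2, 3, 4, 5, 6, 7, 9, 12, 14, 15}) = 8
G(52) = mex({0, 2, 3, 4, 5, 6, 7, 8, 11, 12, 15}) = 1
G(53) = mex({0, 1, 2, 3, 5, 6, 7, 8, 9, 10, 11, 12}) = 4
G(54) = mex({0, 1, 2, 3, 4, 5, 6, 9, 10}) = 7
G(55) = mex({0, 1, 3, 4, 5, 7, 9, 10, 11, 12}) = 2
G(56) = mex({0, 2, 3, 4, 5, 6, 7, 9, 10, 11, 12, 13, 14}) = 1
G(57) = mex({0, 1, 2, 3, 5, 6, 7, 9, 10, 12, 13, 14, 15}) = 4
Therefore G(57) = 4.

4


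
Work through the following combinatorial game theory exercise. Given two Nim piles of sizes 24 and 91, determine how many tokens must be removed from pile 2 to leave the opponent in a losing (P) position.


Piles: 24 and 91
Current XOR: 24 XOR 91 = 67 (non-zero, so this is an N-position).
To make the XOR zero, we need to find a move that balances the piles.
For pile 2 (size 91): target = 91 XOR 67 = 24
We reduce pile 2 from 91 to 24.
Tokens removed: 91 - 24 = 67
Verification: 24 XOR 24 = 0

67


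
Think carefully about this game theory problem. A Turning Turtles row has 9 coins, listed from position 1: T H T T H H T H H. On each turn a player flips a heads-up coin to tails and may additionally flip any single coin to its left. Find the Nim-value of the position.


Coins: T H T T H H T H H
Key fact: a single head at position k behaves exactly like a Nim heap of size k (turning it to T and optionally flipping a coin at j < k corresponds to moving the heap from k to j, or to 0), and heads combine as a disjunctive sum (two heads at the same place would cancel, matching j XOR j = 0). So the Nim-value is the XOR of the 1-indexed positions of the heads.
Face-up positions (1-indexed): [2, 5, 6, 8, 9]
XOR 0 with 2: 0 XOR 2 = 2
XOR 2 with 5: 2 XOR 5 = 7
XOR 7 with 6: 7 XOR 6 = 1
XOR 1 with 8: 1 XOR 8 = 9
XOR 9 with 9: 9 XOR 9 = 0
Nim-value = 0

0


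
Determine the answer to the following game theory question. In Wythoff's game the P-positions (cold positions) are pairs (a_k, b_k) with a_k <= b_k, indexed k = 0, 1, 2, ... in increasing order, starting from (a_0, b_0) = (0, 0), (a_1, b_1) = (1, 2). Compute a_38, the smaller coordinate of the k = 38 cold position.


By Wythoff's theorem, a_k = floor(k * phi) and b_k = floor(k * phi^2) = a_k + k, where phi = (1 + sqrt(5))/2 is the golden ratio.
phi = (1 + sqrt(5))/2 = 1.618034
k = 38
k * phi = 38 * 1.618034 = 61.485292
a_38 = floor(k * phi) = 61

61


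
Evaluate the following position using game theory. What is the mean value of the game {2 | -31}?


Game = {2 | -31}, a switch {a | b} with numbers a > b.
Its thermograph has left wall a - t and right wall b + t, which meet at t = (a - b)/2, where both equal (a + b)/2. So the mast (mean value) is at (a + b)/2.
Mean = (2 + (-31))/2 = -29/2 = -29/2

-29/2


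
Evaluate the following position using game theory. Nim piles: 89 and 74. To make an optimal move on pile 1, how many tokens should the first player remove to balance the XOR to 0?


Piles: 89 and 74
Current XOR: 89 XOR 74 = 19 (non-zero, so this is an N-position).
To make the XOR zero, we need to find a move that balances the piles.
For pile 1 (size 89): target = 89 XOR 19 = 74
We reduce pile 1 from 89 to 74.
Tokens removed: 89 - 74 = 15
Verification: 74 XOR 74 = 0

15


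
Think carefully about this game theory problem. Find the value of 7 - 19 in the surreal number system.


x = 7, y = 19
x - y = 7 - 19 = -12

-12


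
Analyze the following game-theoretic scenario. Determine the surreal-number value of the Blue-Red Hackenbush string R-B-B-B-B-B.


Edges (from ground): R-B-B-B-B-B
By Berlekamp's sign-expansion rule, a Blue-Red Hackenbush stalk has the value of the surreal number whose sign sequence is the edge sequence with B -> + and R -> -.
Sign sequence: -+++++
Trace the sign expansion in the surreal number tree, starting from 0:
Edge 1: R (sign -) -> bounds (-inf, 0), value = -1
Edge 2: B (sign +) -> bounds (-1, 0), value = -1/2
Edge 3: B (sign +) -> bounds (-1/2, 0), value = -1/4
Edge 4: B (sign +) -> bounds (-1/4, 0), value = -1/8
Edge 5: B (sign +) -> bounds (-1/8, 0), value = -1/16
Edge 6: B (sign +) -> bounds (-1/16, 0), value = -1/32
Game value = -1/32

-1/32


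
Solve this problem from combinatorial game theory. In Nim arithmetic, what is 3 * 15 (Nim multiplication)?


Nim multiplication is bilinear over XOR: (u XOR v) * w = (u*w) XOR (v*w).
So we split each operand into its bit components and XOR the pairwise Nim products.
3 = 1 + 2 (as XOR of powers of 2).
15 = 1 + 2 + 4 + 8 (as XOR of powers of 2).
Using the standard Nim-product table on single bits:
  2*2 = 3,   2*4 = 8,   2*8 = 12,
  4*4 = 6,   4*8 = 11,  8*8 = 13,
and  1*x = x (identity), k*l = l*k (commutative).
Pairwise Nim products:
  1 * 1 = 1
  1 * 2 = 2
  1 * 4 = 4
  1 * 8 = 8
  2 * 1 = 2
  2 * 2 = 3
  2 * 4 = 8
  2 * 8 = 12
XOR them: 1 XOR 2 XOR 4 XOR 8 XOR 2 XOR 3 XOR 8 XOR 12 = 10.
Result: 3 * 15 = 10 (in Nim).

10


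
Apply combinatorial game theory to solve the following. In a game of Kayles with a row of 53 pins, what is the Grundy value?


Kayles: a move removes 1 or 2 adjacent pins from a contiguous row.
Removing pins from a row of k leaves two independent rows (a, b) with a + b = k - 1 (one pin) or a + b = k - 2 (two pins); an end removal gives a = 0.
By Sprague-Grundy, G(k) = mex{ G(a) XOR G(b) } over all these splits. G(0) = 0.
G(1): splits (0,0):0^0=0 -> mex({0}) = 1
G(2): splits (0,1):0^1=1 (0,0):0^0=0 -> mex({0, 1}) = 2
G(3): splits (0,2):0^2=2 (1,1):1^1=0 (0,1):0^1=1 -> mex({0, 1, 2}) = 3
G(4): splits (0,3):0^3=3 (1,2):1^2=3 (0,2):0^2=2 (1,1):1^1=0 -> mex({0, 2, 3}) = 1
G(5): splits (0,4):0^1=1 (1,3):1^3=2 (2,2):2^2=0 (0,3):0^3=3 (1,2):1^2=3 -> mex({0, 1, 2, 3}) = 4
G(6) = mex({0, 1, 2, 4}) = 3
G(7) = mex({0, 1, 3, 4, 5}) = 2
G(8) = mex({0, 2, 3, 5, 6}) = 1
G(9) = mex({0, 1, 2, 3, 6, 7}) = 4
G(10) = mex({0, 1, 3, 4, 5, 7}) = 2
G(11) = mex({0, 1, 2, 3, 4, 5}) = 6
G(12) = mex({0, 1, 2, 3, 5, 6, 7}) = 4
G(13) = mex({0, 2, 3, 4, 6, 7}) = 1
G(14) = mex({0, 1, 4, 5, 6, 7}) = 2
G(15) = mex({0, 1, 2, 3, 4, 5, 6}) = 7
G(16) = mex({0, 2, 3, 5, 6, 7}) = 1
G(17) = mex({0, 1, 2, 3, 5, 6, 7}) = 4
G(18) = mex({0, 1, 2, 4, 5, 6}) = 3
G(19) = mex({0, 1, 3, 4, 5, 7}) = 2
G(20) = mex({0, 2, 3, 4, 5, 6, 7}) = 1
G(21) = mex({0, 1, 2, 3, 5, 6, 7}) = 4
G(22) = mex({0, 1, 2, 3, 4, 5, 7}) = 6
G(23) = mex({0, 1, 2, 3, 4, 5, 6}) = 7
G(24) = mex({0, 1, 2, 3, 5, 6, 7}) = 4
G(25) = mex({0, 2, 3, 4, 6, 7}) = 1
G(26) = mex({0, 1, 3, 4, 5, 6, 7}) = 2
G(27) = mex({0, 1, 2, 3, 4, 5, 6, 7}) = 8
G(28) = mex({0, 1, 2, 3, 4, 6, 7, 8}) = 5
G(29) = mex({0, 1, 2, 3, 5, 6, 7, 8, 9}) = 4
G(30) = mex({0, 1, 2, 3, 4, 5, 6, 9, 10}) = 7
G(31) = mex({0, 1, 3, 4, 5, 7, 10, 11}) = 2
G(32) = mex({0, 2, 3, 4, 5, 6, 7, 9, 11}) = 1
G(33) = mex({0, 1, 2, 3, 4, 5, 6, 7, 9, 12}) = 8
G(34) = mex({0, 1, 2, 3, 4, 5, 7, 8, 11, 12}) = 6
G(35) = mex({0, 1, 2, 3, 4, 5, 6, 8, 9, 10, 11}) = 7
G(36) = mex({0, 1, 2, 3, 5, 6, 7, 9, 10}) = 4
G(37) = mex({0, 2, 3, 4, 6, 7, 9, 10, 11, 12}) = 1
G(38) = mex({0, 1, 3, 4, 5, 6, 7, 9, 10, 11, 12}) = 2
G(39) = mex({0, 1, 2, 4, 5, 6, 7, 9, 10, 12, 14}) = 3
G(40) = mex({0, 2, 3, 4, 6, 7, 11, 12, 14}) = 1
G(41) = mex({0, 1, 2, 3, 5, 6, 7, 9, 10, 11, 12}) = 4
G(42) = mex({0, 1, 2, 3, 4, 5, 6, 9, 10}) = 7
G(43) = mex({0, 1, 3, 4, 5, 7, 9, 10, 12, 15}) = 2
G(44) = mex({0, 2, 3, 4, 5, 6, 7, 9, 10, 12, 15}) = 1
G(45) = mex({0, 1, 2, 3, 4, 5, 6, 7, 9, 10, 12, 14}) = 8
G(46) = mex({0, 1, 3, 4, 5, 7, 8, 11, 12, 14}) = 2
G(47) = mex({0, 1, 2, 3, 4, 5, 6, 8, 9, 10, 11, 12}) = 7
G(48) = mex({0, 1, 2, 3, 5, 6, 7, 9, 10}) = 4
G(49) = mex({0, 2, 3, 4, 6, 7, 9, 10, 11, 12, 15}) = 1
G(50) = mex({0, 1, 4, 5, 6, 7, 9, 11, 12, 14, 15}) = 2
G(51) = mex({0, 1, 2, 3, 4, 5, 6, 7, 9, 12, 14, 15}) = 8
G(52) = mex({0, 2, 3, 4, 5, 6, 7, 8, 11, 12, 15}) = 1
G(53) = mex({0, 1, 2, 3, 5, 6, 7, 8, 9, 10, 11, 12}) = 4
Therefore G(53) = 4.

4


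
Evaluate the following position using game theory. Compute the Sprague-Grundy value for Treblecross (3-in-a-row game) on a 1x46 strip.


Treblecross: place X on empty cells; 3-in-a-row wins.
Playing within two cells of an existing X lets the opponent win at once, so sensible play treats the cells i-2..i+2 around each X as dead. The player left with no safe cell loses, so this is a normal-play take-away game on strips of safe cells.
Placing X at cell i (0-indexed) of a strip of k safe cells leaves independent strips of sizes max(0, i-2) and max(0, k-i-3). Hence G(k) = mex{ G(max(0,i-2)) XOR G(max(0,k-i-3)) : 0 <= i < k }, with G(0) = 0.
G(1): splits (0,0):0^0=0 -> mex({0}) = 1
G(2): splits (0,0):0^0=0 -> mex({0}) = 1
G(3): splits (0,0):0^0=0 -> mex({0}) = 1
G(4): splits (0,1):0^1=1 (0,0):0^0=0 -> mex({0, 1}) = 2
G(5): splits (0,2):0^1=1 (0,1):0^1=1 (0,0):0^0=0 -> mex({0, 1}) = 2
G(6) = mex({1}) = 0
G(7) = mex({0, 1, 2}) = 3
G(8) = mex({0, 1, 2}) = 3
G(9) = mex({0, 2}) = 1
G(10) = mex({0, 2, 3}) = 1
G(11) = mex({0, 3}) = 1
G(12) = mex({1, 3}) = 0
G(13) = mex({0, 1, 2, 3}) = 4
G(14) = mex({0, 1, 2}) = 3
G(15) = mex({0, 1, 2}) = 3
G(16) = mex({0, 1, 2, 4}) = 3
G(17) = mex({0, 1, 3, 4}) = 2
G(18) = mex({0, 1, 3, 4}) = 2
G(19) = mex({0, 1, 3, 5}) = 2
G(20) = mex({0, 1, 2, 3, 5}) = 4
G(21) = mex({0, 1, 2, 3, 5}) = 4
G(22) = mex({1, 2, 6}) = 0
G(23) = mex({0, 1, 2, 3, 4, 6}) = 5
G(24) = mex({0, 1, 2, 3, 4}) = 5
G(25) = mex({0, 1, 3, 4, 7}) = 2
G(26) = mex({0, 1, 3, 4, 5, 7}) = 2
G(27) = mex({0, 1, 3, 5}) = 2
G(28) = mex({0, 1, 2, 5}) = 3
G(29) = mex({0, 1, 2, 4, 5, 6}) = 3
G(30) = mex({1, 2, 4, 6}) = 0
G(31) = mex({0, 1, 2, 3, 4, 6}) = 5
G(32) = mex({1, 2, 3, 4, 7}) = 0
G(33) = mex({0, 3, 7}) = 1
G(34) = mex({0, 2, 3, 5, 7}) = 1
G(35) = mex({0, 2, 3, 5, 6}) = 1
G(36) = mex({0, 1, 2, 5, 6}) = 3
G(37) = mex({0, 1, 2, 4, 5, 6}) = 3
G(38) = mex({0, 1, 2, 4}) = 3
G(39) = mex({0, 1, 2, 3, 4, 7}) = 5
G(40) = mex({0, 1, 2, 3, 4, 5, 7}) = 6
G(41) = mex({0, 1, 2, 3, 5, 7}) = 4
G(42) = mex({0, 1, 2, 3, 5, 6, 7}) = 4
G(43) = mex({0, 2, 3, 5, 6}) = 1
G(44) = mex({1, 2, 3, 4, 5, 6}) = 0
G(45) = mex({0, 1, 2, 3, 4, 6, 7}) = 5
G(46) = mex({0, 1, 2, 3, 4, 7}) = 5
Therefore G(46) = 5.

5


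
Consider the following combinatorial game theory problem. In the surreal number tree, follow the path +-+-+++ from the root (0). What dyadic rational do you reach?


Sign expansion: +-+-+++
Rule: track bounds (lo, hi), initially (-inf, +inf). On '+', the current value becomes lo and we move to the simplest number in (value, hi): value + 1 if hi = +inf, otherwise the midpoint (value + hi)/2. On '-', the current value becomes hi and we move to value - 1 if lo = -inf, otherwise the midpoint (lo + value)/2.
Start at 0.
Step 1: sign = +, move right. Bounds: (0, +inf). Value = 1
Step 2: sign = -, move left. Bounds: (0, 1). Value = 1/2
Step 3: sign = +, move right. Bounds: (1/2, 1). Value = 3/4
Step 4: sign = -, move left. Bounds: (1/2, 3/4). Value = 5/8
Step 5: sign = +, move right. Bounds: (5/8, 3/4). Value = 11/16
Step 6: sign = +, move right. Bounds: (11/16, 3/4). Value = 23/32
Step 7: sign = +, move right. Bounds: (23/32, 3/4). Value = 47/64
The surreal number with sign expansion +-+-+++ is 47/64.

47/64


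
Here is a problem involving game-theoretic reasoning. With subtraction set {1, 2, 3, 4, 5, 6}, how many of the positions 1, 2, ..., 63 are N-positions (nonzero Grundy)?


Subtraction set S = {1, 2, 3, 4, 5, 6}, so G(n) = n mod 7.
G(n) = 0 when n is a multiple of 7.
Multiples of 7 in [1, 63]: 9
N-positions (nonzero Grundy) = 63 - 9 = 54

54


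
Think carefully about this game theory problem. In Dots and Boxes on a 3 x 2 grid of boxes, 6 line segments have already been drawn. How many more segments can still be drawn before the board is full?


Grid: 3 x 2 boxes, i.e. 4 rows and 3 columns of dots.
Horizontal edges: (rows + 1) * cols = 4 * 2 = 8
Vertical edges: rows * (cols + 1) = 3 * 3 = 9
Total edges: 8 + 9 = 17
Edges drawn: 6
Remaining: 17 - 6 = 11

11


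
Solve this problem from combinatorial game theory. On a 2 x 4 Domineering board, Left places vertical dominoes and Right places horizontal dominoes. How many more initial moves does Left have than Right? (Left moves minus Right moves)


Board is 2 x 4 (rows x cols).
Left (vertical) placements: (rows-1) * cols = 1 * 4 = 4
Right (horizontal) placements: rows * (cols-1) = 2 * 3 = 6
Advantage = Left - Right = 4 - 6 = -2

-2


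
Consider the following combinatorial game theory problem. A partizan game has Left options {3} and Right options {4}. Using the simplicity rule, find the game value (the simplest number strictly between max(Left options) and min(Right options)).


Left options: {3}, max = 3
Right options: {4}, min = 4
All options are numbers and max(Left) < min(Right), so by the simplicity theorem the value is the simplest (earliest-born) number strictly between 3 and 4.
No integer lies strictly between 3 and 4, so the value is the dyadic rational m/2^k in the interval with the smallest k (then m odd); search k = 1, 2, ...:
Denominator 2: 7/2 lies strictly between 3 and 4 -- found.
The simplest number in the interval is 7/2.
Game value = 7/2

7/2


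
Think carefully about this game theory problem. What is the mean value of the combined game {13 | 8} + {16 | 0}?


G1 = {13 | 8}, G2 = {16 | 0}
Each is a switch {a | b} with numbers a > b; its mean value is (a + b)/2, and mean value is additive over game sums: m(G1 + G2) = m(G1) + m(G2).
Mean of G1 = (13 + (8))/2 = 21/2 = 21/2
Mean of G2 = (16 + (0))/2 = 16/2 = 8
Mean of G1 + G2 = 21/2 + 8 = 37/2

37/2


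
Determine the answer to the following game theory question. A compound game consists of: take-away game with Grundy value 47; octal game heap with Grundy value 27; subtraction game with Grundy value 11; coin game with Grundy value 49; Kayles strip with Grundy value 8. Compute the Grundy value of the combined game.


By the Sprague-Grundy theorem, the Grundy value of a sum of games is the XOR of individual Grundy values.
take-away game: Grundy value = 47. Running XOR: 0 XOR 47 = 47
octal game heap: Grundy value = 27. Running XOR: 47 XOR 27 = 52
subtraction game: Grundy value = 11. Running XOR: 52 XOR 11 = 63
coin game: Grundy value = 49. Running XOR: 63 XOR 49 = 14
Kayles strip: Grundy value = 8. Running XOR: 14 XOR 8 = 6
The combined Grundy value is 6.

6


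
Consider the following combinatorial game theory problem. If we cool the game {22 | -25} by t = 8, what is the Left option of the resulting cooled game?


Original game: {22 | -25} (a switch {a | b} with a > b).
Cooling by t (for t below the temperature (a - b)/2 = 47/2) taxes each move by t: {a | b} cooled by t is {a - t | b + t}.
Cooling amount: t = 8
Cooled Left option: 22 - 8 = 14
Cooled Right option: -25 + 8 = -17
Cooled game: {14 | -17}
Left option = 14

14


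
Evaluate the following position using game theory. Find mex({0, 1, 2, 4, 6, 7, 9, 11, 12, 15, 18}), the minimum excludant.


Set = {0, 1, 2, 4, 6, 7, 9, 11, 12, 15, 18}
0 is in the set.
1 is in the set.
2 is in the set.
3 is NOT in the set. This is the mex.
mex = 3

3


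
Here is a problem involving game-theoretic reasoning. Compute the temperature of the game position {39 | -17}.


The game is {39 | -17}, a switch {a | b} with numbers a > b.
Cooling {a | b} by t gives {a - t | b + t}, which stops being hot when a - t = b + t, i.e. at t = (a - b)/2. So the temperature of a switch is (a - b)/2.
Temperature = (Left option - Right option) / 2
= (39 - (-17)) / 2
= 56 / 2
= 28

28


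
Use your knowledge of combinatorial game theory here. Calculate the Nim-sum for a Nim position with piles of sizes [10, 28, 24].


We need the XOR (exclusive or) of all pile sizes.
After XOR-ing pile 1 (size 10): 0 XOR 10 = 10
After XOR-ing pile 2 (size 28): 10 XOR 28 = 22
After XOR-ing pile 3 (size 24): 22 XOR 24 = 14
The Nim-value of this position is 14.

14


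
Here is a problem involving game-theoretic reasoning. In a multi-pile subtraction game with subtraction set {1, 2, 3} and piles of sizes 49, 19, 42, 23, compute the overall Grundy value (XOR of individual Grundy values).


Subtraction set: {1, 2, 3}
For this subtraction set, G(n) = n mod 4 (period = max + 1 = 4).
Pile 1 (size 49): G(49) = 49 mod 4 = 1
Pile 2 (size 19): G(19) = 19 mod 4 = 3
Pile 3 (size 42): G(42) = 42 mod 4 = 2
Pile 4 (size 23): G(23) = 23 mod 4 = 3
Total Grundy value = XOR of all: 1 XOR 3 XOR 2 XOR 3 = 3

3


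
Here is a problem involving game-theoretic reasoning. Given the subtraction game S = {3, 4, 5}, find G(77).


The subtraction set is S = {3, 4, 5}.
G(k) = mex{ G(k - s) : s in S, s <= k }. We compute iteratively: G(0) = 0.
G(1) = mex({}) = 0
G(2) = mex({}) = 0
G(3) = mex({0}) = 1
G(4) = mex({0}) = 1
G(5) = mex({0}) = 1
G(6) = mex({0, 1}) = 2
G(7) = mex({0, 1}) = 2
G(8) = mex({1}) = 0
G(9) = mex({1, 2}) = 0
G(10) = mex({1, 2}) = 0
G(11) = mex({0, 2}) = 1
G(12) = mex({0, 2}) = 1
Observe that G(8)..G(12) = 0, 0, 0, 1, 1 repeats G(0)..G(4) = 0, 0, 0, 1, 1.
For k >= max(S) = 5, G(k) is determined by the previous 5 values G(k-5)..G(k-1); a window of 5 consecutive values has recurred shifted by 8, so by induction G(k + 8) = G(k) for all k >= 0: the sequence is periodic from the start with period 8.
One period: G(0..7) = 0, 0, 0, 1, 1, 1, 2, 2.
77 mod 8 = 5, so G(77) = G(5) = 1.

1


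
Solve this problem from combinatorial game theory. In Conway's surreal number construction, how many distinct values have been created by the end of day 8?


Day 0: {|} = 0 is born. Count = 1.
Day n: the number of surreal numbers born by day n is 2^(n+1) - 1.
By day 0: 2^1 - 1 = 1
By day 1: 2^2 - 1 = 3
By day 2: 2^3 - 1 = 7
By day 3: 2^4 - 1 = 15
By day 4: 2^5 - 1 = 31
By day 5: 2^6 - 1 = 63
By day 6: 2^7 - 1 = 127
By day 7: 2^8 - 1 = 255
By day 8: 2^9 - 1 = 511
By day 8: 511 surreal numbers.

511


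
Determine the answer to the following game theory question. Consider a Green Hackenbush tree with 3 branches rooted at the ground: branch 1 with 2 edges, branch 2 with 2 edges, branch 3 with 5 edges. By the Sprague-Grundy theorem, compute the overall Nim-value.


The tree has 3 branches from the ground vertex.
In Green Hackenbush, the Nim-value of a simple path of length k is k.
Branch 1: length 2, Nim-value = 2
Branch 2: length 2, Nim-value = 2
Branch 3: length 5, Nim-value = 5
Total Nim-value = XOR of all branch values:
0 XOR 2 = 2
2 XOR 2 = 0
0 XOR 5 = 5
Nim-value of the tree = 5

5


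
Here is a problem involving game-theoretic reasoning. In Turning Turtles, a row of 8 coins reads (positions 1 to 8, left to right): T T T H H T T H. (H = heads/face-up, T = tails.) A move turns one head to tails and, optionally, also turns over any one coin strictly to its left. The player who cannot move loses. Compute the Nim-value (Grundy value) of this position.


Coins: T T T H H T T H
Key fact: a single head at position k behaves exactly like a Nim heap of size k (turning it to T and optionally flipping a coin at j < k corresponds to moving the heap from k to j, or to 0), and heads combine as a disjunctive sum (two heads at the same place would cancel, matching j XOR j = 0). So the Nim-value is the XOR of the 1-indexed positions of the heads.
Face-up positions (1-indexed): [4, 5, 8]
XOR 0 with 4: 0 XOR 4 = 4
XOR 4 with 5: 4 XOR 5 = 1
XOR 1 with 8: 1 XOR 8 = 9
Nim-value = 9

9


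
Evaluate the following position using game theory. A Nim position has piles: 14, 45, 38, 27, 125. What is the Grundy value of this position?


We need the XOR (exclusive or) of all pile sizes.
After XOR-ing pile 1 (size 14): 0 XOR 14 = 14
After XOR-ing pile 2 (size 45): 14 XOR 45 = 35
After XOR-ing pile 3 (size 38): 35 XOR 38 = 5
After XOR-ing pile 4 (size 27): 5 XOR 27 = 30
After XOR-ing pile 5 (size 125): 30 XOR 125 = 99
The Nim-value of this position is 99.

99


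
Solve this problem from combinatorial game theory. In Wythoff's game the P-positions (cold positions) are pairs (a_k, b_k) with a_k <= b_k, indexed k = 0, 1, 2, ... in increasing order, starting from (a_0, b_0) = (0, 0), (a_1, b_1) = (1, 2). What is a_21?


By Wythoff's theorem, a_k = floor(k * phi) and b_k = floor(k * phi^2) = a_k + k, where phi = (1 + sqrt(5))/2 is the golden ratio.
phi = (1 + sqrt(5))/2 = 1.618034
k = 21
k * phi = 21 * 1.618034 = 33.978714
a_21 = floor(k * phi) = 33

33


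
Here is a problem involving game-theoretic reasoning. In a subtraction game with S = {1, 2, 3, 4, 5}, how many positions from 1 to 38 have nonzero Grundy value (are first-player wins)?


Subtraction set S = {1, 2, 3, 4, 5}, so G(n) = n mod 6.
G(n) = 0 when n is a multiple of 6.
Multiples of 6 in [1, 38]: 6
N-positions (nonzero Grundy) = 38 - 6 = 32

32


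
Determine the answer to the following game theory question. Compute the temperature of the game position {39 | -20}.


The game is {39 | -20}, a switch {a | b} with numbers a > b.
Cooling {a | b} by t gives {a - t | b + t}, which stops being hot when a - t = b + t, i.e. at t = (a - b)/2. So the temperature of a switch is (a - b)/2.
Temperature = (Left option - Right option) / 2
= (39 - (-20)) / 2
= 59 / 2
= 59/2

59/2


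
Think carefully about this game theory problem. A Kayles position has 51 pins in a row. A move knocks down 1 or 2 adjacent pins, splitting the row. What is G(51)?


Kayles: a move removes 1 or 2 adjacent pins from a contiguous row.
Removing pins from a row of k leaves two independent rows (a, b) with a + b = k - 1 (one pin) or a + b = k - 2 (two pins); an end removal gives a = 0.
By Sprague-Grundy, G(k) = mex{ G(a) XOR G(b) } over all these splits. G(0) = 0.
G(1): splits (0,0):0^0=0 -> mex({0}) = 1
G(2): splits (0,1):0^1=1 (0,0):0^0=0 -> mex({0, 1}) = 2
G(3): splits (0,2):0^2=2 (1,1):1^1=0 (0,1):0^1=1 -> mex({0, 1, 2}) = 3
G(4): splits (0,3):0^3=3 (1,2):1^2=3 (0,2):0^2=2 (1,1):1^1=0 -> mex({0, 2, 3}) = 1
G(5): splits (0,4):0^1=1 (1,3):1^3=2 (2,2):2^2=0 (0,3):0^3=3 (1,2):1^2=3 -> mex({0, 1, 2, 3}) = 4
G(6) = mex({0, 1, 2, 4}) = 3
G(7) = mex({0, 1, 3, 4, 5}) = 2
G(8) = mex({0, 2, 3, 5, 6}) = 1
G(9) = mex({0, 1, 2, 3, 6, 7}) = 4
G(10) = mex({0, 1, 3, 4, 5, 7}) = 2
G(11) = mex({0, 1, 2, 3, 4, 5}) = 6
G(12) = mex({0, 1, 2, 3, 5, 6, 7}) = 4
G(13) = mex({0, 2, 3, 4, 6, 7}) = 1
G(14) = mex({0, 1, 4, 5, 6, 7}) = 2
G(15) = mex({0, 1, 2, 3, 4, 5, 6}) = 7
G(16) = mex({0, 2, 3, 5, 6, 7}) = 1
G(17) = mex({0, 1, 2, 3, 5, 6, 7}) = 4
G(18) = mex({0, 1, 2, 4, 5, 6}) = 3
G(19) = mex({0, 1, 3, 4, 5, 7}) = 2
G(20) = mex({0, 2, 3, 4, 5, 6, 7}) = 1
G(21) = mex({0, 1, 2, 3, 5, 6, 7}) = 4
G(22) = mex({0, 1, 2, 3, 4, 5, 7}) = 6
G(23) = mex({0, 1, 2, 3, 4, 5, 6}) = 7
G(24) = mex({0, 1, 2, 3, 5, 6, 7}) = 4
G(25) = mex({0, 2, 3, 4, 6, 7}) = 1
G(26) = mex({0, 1, 3, 4, 5, 6, 7}) = 2
G(27) = mex({0, 1, 2, 3, 4, 5, 6, 7}) = 8
G(28) = mex({0, 1, 2, 3, 4, 6, 7, 8}) = 5
G(29) = mex({0, 1, 2, 3, 5, 6, 7, 8, 9}) = 4
G(30) = mex({0, 1, 2, 3, 4, 5, 6, 9, 10}) = 7
G(31) = mex({0, 1, 3, 4, 5, 7, 10, 11}) = 2
G(32) = mex({0, 2, 3, 4, 5, 6, 7, 9, 11}) = 1
G(33) = mex({0, 1, 2, 3, 4, 5, 6, 7, 9, 12}) = 8
G(34) = mex({0, 1, 2, 3, 4, 5, 7, 8, 11, 12}) = 6
G(35) = mex({0, 1, 2, 3, 4, 5, 6, 8, 9, 10, 11}) = 7
G(36) = mex({0, 1, 2, 3, 5, 6, 7, 9, 10}) = 4
G(37) = mex({0, 2, 3, 4, 6, 7, 9, 10, 11, 12}) = 1
G(38) = mex({0, 1, 3, 4, 5, 6, 7, 9, 10, 11, 12}) = 2
G(39) = mex({0, 1, 2, 4, 5, 6, 7, 9, 10, 12, 14}) = 3
G(40) = mex({0, 2, 3, 4, 6, 7, 11, 12, 14}) = 1
G(41) = mex({0, 1, 2, 3, 5, 6, 7, 9, 10, 11, 12}) = 4
G(42) = mex({0, 1, 2, 3, 4, 5, 6, 9, 10}) = 7
G(43) = mex({0, 1, 3, 4, 5, 7, 9, 10, 12, 15}) = 2
G(44) = mex({0, 2, 3, 4, 5, 6, 7, 9, 10, 12, 15}) = 1
G(45) = mex({0, 1, 2, 3, 4, 5, 6, 7, 9, 10, 12, 14}) = 8
G(46) = mex({0, 1, 3, 4, 5, 7, 8, 11, 12, 14}) = 2
G(47) = mex({0, 1, 2, 3, 4, 5, 6, 8, 9, 10, 11, 12}) = 7
G(48) = mex({0, 1, 2, 3, 5, 6, 7, 9, 10}) = 4
G(49) = mex({0, 2, 3, 4, 6, 7, 9, 10, 11, 12, 15}) = 1
G(50) = mex({0, 1, 4, 5, 6, 7, 9, 11, 12, 14, 15}) = 2
G(51) = mex({0, 1, 2, 3, 4, 5, 6, 7, 9, 12, 14, 15}) = 8
Therefore G(51) = 8.

8


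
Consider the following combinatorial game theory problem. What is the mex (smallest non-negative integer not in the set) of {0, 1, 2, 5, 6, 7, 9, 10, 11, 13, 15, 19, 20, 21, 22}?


Set = {0, 1, 2, 5, 6, 7, 9, 10, 11, 13, 15, 19, 20, 21, 22}
0 is in the set.
1 is in the set.
2 is in the set.
3 is NOT in the set. This is the mex.
mex = 3

3


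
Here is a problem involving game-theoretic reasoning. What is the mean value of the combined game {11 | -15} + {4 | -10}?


G1 = {11 | -15}, G2 = {4 | -10}
Each is a switch {a | b} with numbers a > b; its mean value is (a + b)/2, and mean value is additive over game sums: m(G1 + G2) = m(G1) + m(G2).
Mean of G1 = (11 + (-15))/2 = -4/2 = -2
Mean of G2 = (4 + (-10))/2 = -6/2 = -3
Mean of G1 + G2 = -2 + -3 = -5

-5


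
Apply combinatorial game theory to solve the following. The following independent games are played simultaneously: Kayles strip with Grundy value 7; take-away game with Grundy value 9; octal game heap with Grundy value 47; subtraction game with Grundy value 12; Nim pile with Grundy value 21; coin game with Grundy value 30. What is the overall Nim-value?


By the Sprague-Grundy theorem, the Grundy value of a sum of games is the XOR of individual Grundy values.
Kayles strip: Grundy value = 7. Running XOR: 0 XOR 7 = 7
take-away game: Grundy value = 9. Running XOR: 7 XOR 9 = 14
octal game heap: Grundy value = 47. Running XOR: 14 XOR 47 = 33
subtraction game: Grundy value = 12. Running XOR: 33 XOR 12 = 45
Nim pile: Grundy value = 21. Running XOR: 45 XOR 21 = 56
coin game: Grundy value = 30. Running XOR: 56 XOR 30 = 38
The combined Grundy value is 38.

38


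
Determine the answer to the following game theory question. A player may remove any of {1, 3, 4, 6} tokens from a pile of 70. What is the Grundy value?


The subtraction set is S = {1, 3, 4, 6}.
G(k) = mex{ G(k - s) : s in S, s <= k }. We compute iteratively: G(0) = 0.
G(1) = mex({0}) = 1
G(2) = mex({1}) = 0
G(3) = mex({0}) = 1
G(4) = mex({0, 1}) = 2
G(5) = mex({0, 1, 2}) = 3
G(6) = mex({0, 1, 3}) = 2
G(7) = mex({1, 2}) = 0
G(8) = mex({0, 2, 3}) = 1
G(9) = mex({1, 2, 3}) = 0
G(10) = mex({0, 2}) = 1
G(11) = mex({0, 1, 3}) = 2
G(12) = mex({0, 1, 2}) = 3
Observe that G(7)..G(12) = 0, 1, 0, 1, 2, 3 repeats G(0)..G(5) = 0, 1, 0, 1, 2, 3.
For k >= max(S) = 6, G(k) is determined by the previous 6 values G(k-6)..G(k-1); a window of 6 consecutive values has recurred shifted by 7, so by induction G(k + 7) = G(k) for all k >= 0: the sequence is periodic from the start with period 7.
One period: G(0..6) = 0, 1, 0, 1, 2, 3, 2.
70 mod 7 = 0, so G(70) = G(0) = 0.

0


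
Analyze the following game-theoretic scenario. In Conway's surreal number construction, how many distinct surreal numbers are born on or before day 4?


Day 0: {|} = 0 is born. Count = 1.
Day n: the number of surreal numbers born by day n is 2^(n+1) - 1.
By day 0: 2^1 - 1 = 1
By day 1: 2^2 - 1 = 3
By day 2: 2^3 - 1 = 7
By day 3: 2^4 - 1 = 15
By day 4: 2^5 - 1 = 31
By day 4: 31 surreal numbers.

31


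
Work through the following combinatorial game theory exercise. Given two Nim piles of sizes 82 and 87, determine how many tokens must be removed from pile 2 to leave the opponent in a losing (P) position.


Piles: 82 and 87
Current XOR: 82 XOR 87 = 5 (non-zero, so this is an N-position).
To make the XOR zero, we need to find a move that balances the piles.
For pile 2 (size 87): target = 87 XOR 5 = 82
We reduce pile 2 from 87 to 82.
Tokens removed: 87 - 82 = 5
Verification: 82 XOR 82 = 0

5
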